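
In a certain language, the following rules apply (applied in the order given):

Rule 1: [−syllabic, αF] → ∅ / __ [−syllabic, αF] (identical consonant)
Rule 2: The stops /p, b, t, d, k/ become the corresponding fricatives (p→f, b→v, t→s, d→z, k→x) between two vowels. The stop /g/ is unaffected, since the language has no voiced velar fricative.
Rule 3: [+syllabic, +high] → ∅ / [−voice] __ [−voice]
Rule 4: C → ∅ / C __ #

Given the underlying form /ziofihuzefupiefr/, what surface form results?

ziofhuzeffief

Rule 1 (degemination): no segment meets the environment; /ziofihuzefupiefr/ is unchanged.
Rule 2 (intervocalic spirantization): /p/ is a stop between vowels /u/ and /i/, so it spirantizes to the fricative [f]. /ziofihuzefupiefr/ → ziofihuzefufiefr.
Rule 3 (high vowel syncope): /i/ is a high vowel flanked by voiceless consonants /f/ and /h/, so it deletes. /u/ is a high vowel flanked by voiceless consonants /f/ and /f/, so it deletes. /ziofihuzefufiefr/ → ziofhuzeffiefr.
Rule 4 (final cluster simplification): /r/ is the second consonant of a word-final cluster /fr/, so it deletes. /ziofhuzeffiefr/ → ziofhuzeffief.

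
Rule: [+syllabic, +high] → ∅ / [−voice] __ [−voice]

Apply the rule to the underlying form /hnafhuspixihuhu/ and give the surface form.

/u/ is a high vowel flanked by voiceless consonants /h/ and /s/, so it deletes.
/i/ is a high vowel flanked by voiceless consonants /p/ and /x/, so it deletes.
/i/ is a high vowel flanked by voiceless consonants /x/ and /h/, so it deletes.
/u/ is a high vowel flanked by voiceless consonants /h/ and /h/, so it deletes.
The other instance of /u/ does not occur in the required environment and remains unchanged.
Surface form: [hnafhspxhhu].

hnafhspxhhu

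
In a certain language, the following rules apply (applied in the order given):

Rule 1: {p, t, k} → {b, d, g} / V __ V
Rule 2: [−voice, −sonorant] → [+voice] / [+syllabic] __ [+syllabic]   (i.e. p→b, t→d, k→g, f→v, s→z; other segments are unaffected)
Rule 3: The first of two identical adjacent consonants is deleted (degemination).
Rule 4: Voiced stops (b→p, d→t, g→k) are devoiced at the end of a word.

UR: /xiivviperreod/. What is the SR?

xiivibereot

Rule 1 (intervocalic voicing): /p/ is a voiceless stop between vowels /i/ and /e/, so it voices to [b]. /xiivviperreod/ → xiivviberreod.
Rule 2 (intervocalic voicing): no segment meets the environment; /xiivviberreod/ is unchanged.
Rule 3 (degemination): /vv/ is a geminate; the first /v/ deletes. /rr/ is a geminate; the first /r/ deletes. /xiivviberreod/ → xiivibereod.
Rule 4 (final devoicing): /d/ is a voiced stop in word-final position, so it devoices to [t]. /xiivibereod/ → xiivibereot.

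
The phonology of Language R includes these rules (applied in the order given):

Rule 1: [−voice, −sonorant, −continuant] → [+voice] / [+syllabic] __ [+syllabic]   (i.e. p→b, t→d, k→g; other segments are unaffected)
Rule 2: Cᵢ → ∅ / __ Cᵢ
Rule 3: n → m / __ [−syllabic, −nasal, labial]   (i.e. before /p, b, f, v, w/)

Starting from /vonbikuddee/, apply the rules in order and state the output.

vombigudee

Rule 1 (intervocalic voicing): /k/ is a voiceless stop between vowels /i/ and /u/, so it voices to [g]. /vonbikuddee/ → vonbiguddee.
Rule 2 (degemination): /dd/ is a geminate; the first /d/ deletes. /vonbiguddee/ → vonbigudee.
Rule 3 (nasal place assimilation): /n/ precedes the labial consonant /b/, so it assimilates in place to [m]. /vonbigudee/ → vombigudee.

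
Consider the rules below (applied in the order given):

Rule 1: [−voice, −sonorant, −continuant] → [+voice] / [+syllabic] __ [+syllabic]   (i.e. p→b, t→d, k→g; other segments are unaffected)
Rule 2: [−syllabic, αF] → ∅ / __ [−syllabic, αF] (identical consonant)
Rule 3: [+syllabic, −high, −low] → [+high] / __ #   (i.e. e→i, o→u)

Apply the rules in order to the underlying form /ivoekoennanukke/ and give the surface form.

ivoegoenanuki

Rule 1 (intervocalic voicing): /k/ is a voiceless stop between vowels /e/ and /o/, so it voices to [g]. /ivoekoennanukke/ → ivoegoennanukke.
Rule 2 (degemination): /nn/ is a geminate; the first /n/ deletes. /kk/ is a geminate; the first /k/ deletes. /ivoegoennanukke/ → ivoegoenanuke.
Rule 3 (final vowel raising): /e/ is a mid vowel in word-final position, so it raises to [i]. /ivoegoenanuke/ → ivoegoenanuki.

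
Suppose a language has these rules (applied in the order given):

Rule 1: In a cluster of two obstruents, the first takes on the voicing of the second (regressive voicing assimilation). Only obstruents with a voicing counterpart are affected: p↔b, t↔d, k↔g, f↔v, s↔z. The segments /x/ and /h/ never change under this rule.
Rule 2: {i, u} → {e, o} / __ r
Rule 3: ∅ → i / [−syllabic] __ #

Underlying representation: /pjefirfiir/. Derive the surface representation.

Rule 1 (regressive voicing assimilation): no segment meets the environment; /pjefirfiir/ is unchanged.
Rule 2 (pre-rhotic lowering): /i/ is a high vowel immediately before /r/, so it lowers to [e]. /i/ is a high vowel immediately before /r/, so it lowers to [e]. /pjefirfiir/ → pjeferfier.
Rule 3 (final i-epenthesis): the form ends in the consonant /r/, so [i] is inserted word-finally. /pjeferfier/ → pjeferfieri.

pjeferfieri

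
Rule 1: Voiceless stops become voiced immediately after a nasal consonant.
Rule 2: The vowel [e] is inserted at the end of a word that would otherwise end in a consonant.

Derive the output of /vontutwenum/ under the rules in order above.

Rule 1 (post-nasal voicing): /t/ is a voiceless stop immediately after the nasal /n/, so it voices to [d]. /vontutwenum/ → vondutwenum.
Rule 2 (final e-epenthesis): the form ends in the consonant /m/, so [e] is inserted word-finally. /vondutwenum/ → vondutwenume.

vondutwenume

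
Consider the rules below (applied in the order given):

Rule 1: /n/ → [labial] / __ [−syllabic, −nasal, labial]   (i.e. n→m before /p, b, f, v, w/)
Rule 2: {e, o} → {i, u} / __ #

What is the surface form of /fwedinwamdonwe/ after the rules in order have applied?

fwedimwamdomwi

Rule 1 (nasal place assimilation): /n/ precedes the labial consonant /w/, so it assimilates in place to [m]. /n/ precedes the labial consonant /w/, so it assimilates in place to [m]. /fwedinwamdonwe/ → fwedimwamdomwe.
Rule 2 (final vowel raising): /e/ is a mid vowel in word-final position, so it raises to [i]. /fwedimwamdomwe/ → fwedimwamdomwi.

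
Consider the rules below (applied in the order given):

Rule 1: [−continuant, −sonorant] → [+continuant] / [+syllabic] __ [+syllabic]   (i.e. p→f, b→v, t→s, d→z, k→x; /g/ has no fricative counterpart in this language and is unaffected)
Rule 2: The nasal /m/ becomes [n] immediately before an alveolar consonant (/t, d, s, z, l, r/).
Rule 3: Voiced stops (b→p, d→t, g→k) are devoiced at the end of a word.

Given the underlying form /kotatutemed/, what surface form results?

kosasusemet

Rule 1 (intervocalic spirantization): /t/ is a stop between vowels /o/ and /a/, so it spirantizes to the fricative [s]. /t/ is a stop between vowels /a/ and /u/, so it spirantizes to the fricative [s]. /t/ is a stop between vowels /u/ and /e/, so it spirantizes to the fricative [s]. /kotatutemed/ → kosasusemed.
Rule 2 (nasal place assimilation): no segment meets the environment; /kosasusemed/ is unchanged.
Rule 3 (final devoicing): /d/ is a voiced stop in word-final position, so it devoices to [t]. /kosasusemed/ → kosasusemet.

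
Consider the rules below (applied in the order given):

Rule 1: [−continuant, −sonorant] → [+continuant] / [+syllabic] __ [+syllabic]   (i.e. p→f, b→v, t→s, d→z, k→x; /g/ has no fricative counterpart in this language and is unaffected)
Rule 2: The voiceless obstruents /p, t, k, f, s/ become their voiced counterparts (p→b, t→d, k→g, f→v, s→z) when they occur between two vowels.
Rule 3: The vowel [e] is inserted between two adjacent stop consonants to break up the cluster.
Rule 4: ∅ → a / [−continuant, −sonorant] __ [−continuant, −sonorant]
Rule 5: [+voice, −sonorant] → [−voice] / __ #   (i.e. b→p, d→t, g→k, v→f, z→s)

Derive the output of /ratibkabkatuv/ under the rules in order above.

Rule 1 (intervocalic spirantization): /t/ is a stop between vowels /a/ and /i/, so it spirantizes to the fricative [s]. /t/ is a stop between vowels /a/ and /u/, so it spirantizes to the fricative [s]. /ratibkabkatuv/ → rasibkabkasuv.
Rule 2 (intervocalic voicing): /s/ is a voiceless obstruent between vowels /a/ and /i/, so it voices to [z]. /s/ is a voiceless obstruent between vowels /a/ and /u/, so it voices to [z]. /rasibkabkasuv/ → razibkabkazuv.
Rule 3 (stop-cluster e-epenthesis): /b/ and /k/ form a stop–stop cluster, so [e] is inserted between them. /b/ and /k/ form a stop–stop cluster, so [e] is inserted between them. /razibkabkazuv/ → razibekabekazuv.
Rule 4 (stop-cluster a-epenthesis): no segment meets the environment; /razibekabekazuv/ is unchanged.
Rule 5 (final devoicing): /v/ is a voiced obstruent in word-final position, so it devoices to [f]. /razibekabekazuv/ → razibekabekazuf.

razibekabekazuf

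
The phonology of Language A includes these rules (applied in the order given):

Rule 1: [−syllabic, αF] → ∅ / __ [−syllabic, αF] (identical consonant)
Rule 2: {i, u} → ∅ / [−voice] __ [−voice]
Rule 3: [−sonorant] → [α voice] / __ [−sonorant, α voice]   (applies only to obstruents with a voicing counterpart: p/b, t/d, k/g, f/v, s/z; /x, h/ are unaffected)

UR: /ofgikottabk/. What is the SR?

ovgikotapk

Rule 1 (degemination): /tt/ is a geminate; the first /t/ deletes. /ofgikottabk/ → ofgikotabk.
Rule 2 (high vowel syncope): no segment meets the environment; /ofgikotabk/ is unchanged.
Rule 3 (regressive voicing assimilation): /f/ precedes the voiced obstruent /g/, so it voices to [v] by assimilation. /b/ precedes the voiceless obstruent /k/, so it devoices to [p] by assimilation. /ofgikotabk/ → ovgikotapk.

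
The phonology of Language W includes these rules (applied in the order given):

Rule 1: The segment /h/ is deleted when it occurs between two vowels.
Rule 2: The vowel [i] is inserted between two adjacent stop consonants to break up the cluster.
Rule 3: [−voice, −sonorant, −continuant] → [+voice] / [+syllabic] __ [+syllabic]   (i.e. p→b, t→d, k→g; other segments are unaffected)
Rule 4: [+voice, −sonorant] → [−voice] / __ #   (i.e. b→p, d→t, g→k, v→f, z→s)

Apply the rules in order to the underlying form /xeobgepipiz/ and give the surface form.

Rule 1 (intervocalic h-deletion): no segment meets the environment; /xeobgepipiz/ is unchanged.
Rule 2 (stop-cluster i-epenthesis): /b/ and /g/ form a stop–stop cluster, so [i] is inserted between them. /xeobgepipiz/ → xeobigepipiz.
Rule 3 (intervocalic voicing): /p/ is a voiceless stop between vowels /e/ and /i/, so it voices to [b]. /p/ is a voiceless stop between vowels /i/ and /i/, so it voices to [b]. /xeobigepipiz/ → xeobigebibiz.
Rule 4 (final devoicing): /z/ is a voiced obstruent in word-final position, so it devoices to [s]. /xeobigebibiz/ → xeobigebibis.

xeobigebibis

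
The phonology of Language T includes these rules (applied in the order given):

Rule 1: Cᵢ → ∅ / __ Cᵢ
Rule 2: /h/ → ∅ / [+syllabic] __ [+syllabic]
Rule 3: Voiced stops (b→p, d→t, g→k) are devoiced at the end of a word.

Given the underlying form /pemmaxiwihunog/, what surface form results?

Rule 1 (degemination): /mm/ is a geminate; the first /m/ deletes. /pemmaxiwihunog/ → pemaxiwihunog.
Rule 2 (intervocalic h-deletion): /h/ occurs between vowels /i/ and /u/, so it deletes. /pemaxiwihunog/ → pemaxiwiunog.
Rule 3 (final devoicing): /g/ is a voiced stop in word-final position, so it devoices to [k]. /pemaxiwiunog/ → pemaxiwiunok.

pemaxiwiunok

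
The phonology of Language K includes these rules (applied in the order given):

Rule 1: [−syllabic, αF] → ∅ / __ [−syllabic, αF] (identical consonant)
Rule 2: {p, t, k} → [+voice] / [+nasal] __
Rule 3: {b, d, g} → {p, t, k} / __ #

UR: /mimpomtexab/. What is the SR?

Rule 1 (degemination): no segment meets the environment; /mimpomtexab/ is unchanged.
Rule 2 (post-nasal voicing): /p/ is a voiceless stop immediately after the nasal /m/, so it voices to [b]. /t/ is a voiceless stop immediately after the nasal /m/, so it voices to [d]. /mimpomtexab/ → mimbomdexab.
Rule 3 (final devoicing): /b/ is a voiced stop in word-final position, so it devoices to [p]. /mimbomdexab/ → mimbomdexap.

mimbomdexap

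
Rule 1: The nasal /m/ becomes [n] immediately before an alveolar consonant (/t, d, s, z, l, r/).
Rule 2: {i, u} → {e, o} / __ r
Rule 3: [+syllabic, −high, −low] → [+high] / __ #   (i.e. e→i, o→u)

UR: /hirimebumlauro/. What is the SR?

herimebunlaoru

Rule 1 (nasal place assimilation): /m/ precedes the alveolar consonant /l/, so it assimilates in place to [n]. /hirimebumlauro/ → hirimebunlauro.
Rule 2 (pre-rhotic lowering): /i/ is a high vowel immediately before /r/, so it lowers to [e]. /u/ is a high vowel immediately before /r/, so it lowers to [o]. /hirimebunlauro/ → herimebunlaoro.
Rule 3 (final vowel raising): /o/ is a mid vowel in word-final position, so it raises to [u]. /herimebunlaoro/ → herimebunlaoru.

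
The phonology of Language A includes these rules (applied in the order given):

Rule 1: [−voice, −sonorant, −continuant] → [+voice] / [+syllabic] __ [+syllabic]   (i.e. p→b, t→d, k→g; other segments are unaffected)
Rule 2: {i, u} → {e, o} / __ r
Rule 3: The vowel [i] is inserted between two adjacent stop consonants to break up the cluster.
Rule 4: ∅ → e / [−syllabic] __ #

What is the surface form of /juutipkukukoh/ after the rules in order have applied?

juudipikugugohe

Rule 1 (intervocalic voicing): /t/ is a voiceless stop between vowels /u/ and /i/, so it voices to [d]. /k/ is a voiceless stop between vowels /u/ and /u/, so it voices to [g]. /k/ is a voiceless stop between vowels /u/ and /o/, so it voices to [g]. /juutipkukukoh/ → juudipkugugoh.
Rule 2 (pre-rhotic lowering): no segment meets the environment; /juudipkugugoh/ is unchanged.
Rule 3 (stop-cluster i-epenthesis): /p/ and /k/ form a stop–stop cluster, so [i] is inserted between them. /juudipkugugoh/ → juudipikugugoh.
Rule 4 (final e-epenthesis): the form ends in the consonant /h/, so [e] is inserted word-finally. /juudipikugugoh/ → juudipikugugohe.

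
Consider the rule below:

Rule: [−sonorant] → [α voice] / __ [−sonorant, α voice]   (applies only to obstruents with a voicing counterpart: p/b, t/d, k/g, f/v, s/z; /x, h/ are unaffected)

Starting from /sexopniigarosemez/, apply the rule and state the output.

sexopniigarosemez

No segment of /sexopniigarosemez/ meets the structural description of the rule, so the form surfaces unchanged.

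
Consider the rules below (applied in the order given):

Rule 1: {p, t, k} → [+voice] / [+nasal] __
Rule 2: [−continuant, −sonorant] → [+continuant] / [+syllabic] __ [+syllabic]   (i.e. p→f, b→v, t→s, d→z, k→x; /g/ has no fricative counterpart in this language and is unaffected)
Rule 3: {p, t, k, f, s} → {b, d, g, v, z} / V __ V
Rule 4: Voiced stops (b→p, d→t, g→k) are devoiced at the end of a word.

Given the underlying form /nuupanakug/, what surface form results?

Rule 1 (post-nasal voicing): no segment meets the environment; /nuupanakug/ is unchanged.
Rule 2 (intervocalic spirantization): /p/ is a stop between vowels /u/ and /a/, so it spirantizes to the fricative [f]. /k/ is a stop between vowels /a/ and /u/, so it spirantizes to the fricative [x]. /nuupanakug/ → nuufanaxug.
Rule 3 (intervocalic voicing): /f/ is a voiceless obstruent between vowels /u/ and /a/, so it voices to [v]. /nuufanaxug/ → nuuvanaxug.
Rule 4 (final devoicing): /g/ is a voiced stop in word-final position, so it devoices to [k]. /nuuvanaxug/ → nuuvanaxuk.

nuuvanaxuk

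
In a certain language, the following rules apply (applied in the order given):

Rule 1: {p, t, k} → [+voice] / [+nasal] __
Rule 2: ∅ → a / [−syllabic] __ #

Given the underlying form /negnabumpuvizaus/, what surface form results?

Rule 1 (post-nasal voicing): /p/ is a voiceless stop immediately after the nasal /m/, so it voices to [b]. /negnabumpuvizaus/ → negnabumbuvizaus.
Rule 2 (final a-epenthesis): the form ends in the consonant /s/, so [a] is inserted word-finally. /negnabumbuvizaus/ → negnabumbuvizausa.

negnabumbuvizausa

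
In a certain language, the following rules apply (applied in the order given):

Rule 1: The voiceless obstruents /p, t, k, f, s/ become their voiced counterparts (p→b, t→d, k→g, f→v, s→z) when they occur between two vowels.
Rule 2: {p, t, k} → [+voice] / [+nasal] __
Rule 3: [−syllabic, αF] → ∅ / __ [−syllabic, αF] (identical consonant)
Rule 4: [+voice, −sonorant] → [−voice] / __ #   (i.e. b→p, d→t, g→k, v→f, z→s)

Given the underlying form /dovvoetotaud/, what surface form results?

dovoedodaut

Rule 1 (intervocalic voicing): /t/ is a voiceless obstruent between vowels /e/ and /o/, so it voices to [d]. /t/ is a voiceless obstruent between vowels /o/ and /a/, so it voices to [d]. /dovvoetotaud/ → dovvoedodaud.
Rule 2 (post-nasal voicing): no segment meets the environment; /dovvoedodaud/ is unchanged.
Rule 3 (degemination): /vv/ is a geminate; the first /v/ deletes. /dovvoedodaud/ → dovoedodaud.
Rule 4 (final devoicing): /d/ is a voiced obstruent in word-final position, so it devoices to [t]. /dovoedodaud/ → dovoedodaut.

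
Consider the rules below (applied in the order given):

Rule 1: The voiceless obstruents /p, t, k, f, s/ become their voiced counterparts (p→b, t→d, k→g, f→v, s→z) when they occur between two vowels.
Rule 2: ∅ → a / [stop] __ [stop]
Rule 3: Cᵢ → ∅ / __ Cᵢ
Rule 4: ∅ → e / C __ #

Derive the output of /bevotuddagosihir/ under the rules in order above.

bevodudadagozihire

Rule 1 (intervocalic voicing): /t/ is a voiceless obstruent between vowels /o/ and /u/, so it voices to [d]. /s/ is a voiceless obstruent between vowels /o/ and /i/, so it voices to [z]. /bevotuddagosihir/ → bevoduddagozihir.
Rule 2 (stop-cluster a-epenthesis): /d/ and /d/ form a stop–stop cluster, so [a] is inserted between them. /bevoduddagozihir/ → bevodudadagozihir.
Rule 3 (degemination): no segment meets the environment; /bevodudadagozihir/ is unchanged.
Rule 4 (final e-epenthesis): the form ends in the consonant /r/, so [e] is inserted word-finally. /bevodudadagozihir/ → bevodudadagozihire.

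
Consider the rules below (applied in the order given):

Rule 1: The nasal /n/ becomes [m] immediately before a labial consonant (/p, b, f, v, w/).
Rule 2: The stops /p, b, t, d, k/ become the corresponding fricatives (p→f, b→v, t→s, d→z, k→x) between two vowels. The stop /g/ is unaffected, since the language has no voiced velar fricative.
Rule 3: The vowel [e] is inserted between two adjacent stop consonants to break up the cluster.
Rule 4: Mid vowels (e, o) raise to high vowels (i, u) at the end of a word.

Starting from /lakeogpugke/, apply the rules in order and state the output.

Rule 1 (nasal place assimilation): no segment meets the environment; /lakeogpugke/ is unchanged.
Rule 2 (intervocalic spirantization): /k/ is a stop between vowels /a/ and /e/, so it spirantizes to the fricative [x]. /lakeogpugke/ → laxeogpugke.
Rule 3 (stop-cluster e-epenthesis): /g/ and /p/ form a stop–stop cluster, so [e] is inserted between them. /g/ and /k/ form a stop–stop cluster, so [e] is inserted between them. /laxeogpugke/ → laxeogepugeke.
Rule 4 (final vowel raising): /e/ is a mid vowel in word-final position, so it raises to [i]. /laxeogepugeke/ → laxeogepugeki.

laxeogepugeki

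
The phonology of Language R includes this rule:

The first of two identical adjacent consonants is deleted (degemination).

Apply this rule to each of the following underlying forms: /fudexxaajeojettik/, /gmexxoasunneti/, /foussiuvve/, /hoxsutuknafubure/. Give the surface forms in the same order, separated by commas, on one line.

fudexaajeojetik, gmexoasuneti, fousiuve, hoxsutuknafubure

/fudexxaajeojettik/: /xx/ is a geminate; the first /x/ deletes. /tt/ is a geminate; the first /t/ deletes. → [fudexaajeojetik].
/gmexxoasunneti/: /xx/ is a geminate; the first /x/ deletes. /nn/ is a geminate; the first /n/ deletes. → [gmexoasuneti].
/foussiuvve/: /ss/ is a geminate; the first /s/ deletes. /vv/ is a geminate; the first /v/ deletes. → [fousiuve].
/hoxsutuknafubure/: the rule's environment is not met; surfaces unchanged as [hoxsutuknafubure].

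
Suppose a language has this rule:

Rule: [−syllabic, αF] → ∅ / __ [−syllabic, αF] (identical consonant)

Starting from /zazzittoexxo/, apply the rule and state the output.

zazitoexo

/zz/ is a geminate; the first /z/ deletes.
/tt/ is a geminate; the first /t/ deletes.
/xx/ is a geminate; the first /x/ deletes.
Surface form: [zazitoexo].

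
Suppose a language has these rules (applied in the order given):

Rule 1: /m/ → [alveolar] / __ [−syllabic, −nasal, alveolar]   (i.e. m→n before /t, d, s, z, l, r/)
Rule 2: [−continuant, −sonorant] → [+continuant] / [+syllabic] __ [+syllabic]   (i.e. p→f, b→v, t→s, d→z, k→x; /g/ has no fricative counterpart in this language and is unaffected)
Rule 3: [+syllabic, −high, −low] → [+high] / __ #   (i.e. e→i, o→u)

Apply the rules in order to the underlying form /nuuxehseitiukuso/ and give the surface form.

Rule 1 (nasal place assimilation): no segment meets the environment; /nuuxehseitiukuso/ is unchanged.
Rule 2 (intervocalic spirantization): /t/ is a stop between vowels /i/ and /i/, so it spirantizes to the fricative [s]. /k/ is a stop between vowels /u/ and /u/, so it spirantizes to the fricative [x]. /nuuxehseitiukuso/ → nuuxehseisiuxuso.
Rule 3 (final vowel raising): /o/ is a mid vowel in word-final position, so it raises to [u]. /nuuxehseisiuxuso/ → nuuxehseisiuxusu.

nuuxehseisiuxusu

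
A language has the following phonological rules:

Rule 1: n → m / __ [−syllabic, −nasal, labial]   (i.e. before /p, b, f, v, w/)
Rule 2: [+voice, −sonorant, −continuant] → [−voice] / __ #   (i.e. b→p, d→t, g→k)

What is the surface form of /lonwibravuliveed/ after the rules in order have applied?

lomwibravuliveet

Rule 1 (nasal place assimilation): /n/ precedes the labial consonant /w/, so it assimilates in place to [m]. /lonwibravuliveed/ → lomwibravuliveed.
Rule 2 (final devoicing): /d/ is a voiced stop in word-final position, so it devoices to [t]. /lomwibravuliveed/ → lomwibravuliveet.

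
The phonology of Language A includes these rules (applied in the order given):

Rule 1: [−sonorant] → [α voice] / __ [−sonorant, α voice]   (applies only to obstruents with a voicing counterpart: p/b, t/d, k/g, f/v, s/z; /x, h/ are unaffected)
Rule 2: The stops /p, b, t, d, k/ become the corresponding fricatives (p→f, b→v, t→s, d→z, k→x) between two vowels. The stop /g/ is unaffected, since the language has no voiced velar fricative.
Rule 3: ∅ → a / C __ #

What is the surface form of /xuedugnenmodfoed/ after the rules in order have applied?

Rule 1 (regressive voicing assimilation): /d/ precedes the voiceless obstruent /f/, so it devoices to [t] by assimilation. /xuedugnenmodfoed/ → xuedugnenmotfoed.
Rule 2 (intervocalic spirantization): /d/ is a stop between vowels /e/ and /u/, so it spirantizes to the fricative [z]. /xuedugnenmotfoed/ → xuezugnenmotfoed.
Rule 3 (final a-epenthesis): the form ends in the consonant /d/, so [a] is inserted word-finally. /xuezugnenmotfoed/ → xuezugnenmotfoeda.

xuezugnenmotfoeda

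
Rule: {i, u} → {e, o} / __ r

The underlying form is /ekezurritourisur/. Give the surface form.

Scanning /ekezurritourisur/: /u/ is a high vowel immediately before /r/, so it lowers to [o]; /i/ at position 8 is not in the conditioning environment; /u/ is a high vowel immediately before /r/, so it lowers to [o]; /i/ at position 13 is not in the conditioning environment; /u/ is a high vowel immediately before /r/, so it lowers to [o].
Result: [ekezorritoorisor].

ekezorritoorisor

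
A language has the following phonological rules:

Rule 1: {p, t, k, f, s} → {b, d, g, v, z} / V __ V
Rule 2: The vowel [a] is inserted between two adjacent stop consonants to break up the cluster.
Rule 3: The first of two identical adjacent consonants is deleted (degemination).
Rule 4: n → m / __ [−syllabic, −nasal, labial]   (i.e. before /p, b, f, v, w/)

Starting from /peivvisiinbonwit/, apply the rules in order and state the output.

Rule 1 (intervocalic voicing): /s/ is a voiceless obstruent between vowels /i/ and /i/, so it voices to [z]. /peivvisiinbonwit/ → peivviziinbonwit.
Rule 2 (stop-cluster a-epenthesis): no segment meets the environment; /peivviziinbonwit/ is unchanged.
Rule 3 (degemination): /vv/ is a geminate; the first /v/ deletes. /peivviziinbonwit/ → peiviziinbonwit.
Rule 4 (nasal place assimilation): /n/ precedes the labial consonant /b/, so it assimilates in place to [m]. /n/ precedes the labial consonant /w/, so it assimilates in place to [m]. /peiviziinbonwit/ → peiviziimbomwit.

peiviziimbomwit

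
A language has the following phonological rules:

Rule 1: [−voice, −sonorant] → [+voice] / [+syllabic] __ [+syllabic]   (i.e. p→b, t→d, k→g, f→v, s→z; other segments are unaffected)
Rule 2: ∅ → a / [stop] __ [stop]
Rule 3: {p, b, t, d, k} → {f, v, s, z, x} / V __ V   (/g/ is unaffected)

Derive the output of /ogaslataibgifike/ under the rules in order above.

ogaslazaivagivige

Rule 1 (intervocalic voicing): /t/ is a voiceless obstruent between vowels /a/ and /a/, so it voices to [d]. /f/ is a voiceless obstruent between vowels /i/ and /i/, so it voices to [v]. /k/ is a voiceless obstruent between vowels /i/ and /e/, so it voices to [g]. /ogaslataibgifike/ → ogasladaibgivige.
Rule 2 (stop-cluster a-epenthesis): /b/ and /g/ form a stop–stop cluster, so [a] is inserted between them. /ogasladaibgivige/ → ogasladaibagivige.
Rule 3 (intervocalic spirantization): /d/ is a stop between vowels /a/ and /a/, so it spirantizes to the fricative [z]. /b/ is a stop between vowels /i/ and /a/, so it spirantizes to the fricative [v]. /ogasladaibagivige/ → ogaslazaivagivige.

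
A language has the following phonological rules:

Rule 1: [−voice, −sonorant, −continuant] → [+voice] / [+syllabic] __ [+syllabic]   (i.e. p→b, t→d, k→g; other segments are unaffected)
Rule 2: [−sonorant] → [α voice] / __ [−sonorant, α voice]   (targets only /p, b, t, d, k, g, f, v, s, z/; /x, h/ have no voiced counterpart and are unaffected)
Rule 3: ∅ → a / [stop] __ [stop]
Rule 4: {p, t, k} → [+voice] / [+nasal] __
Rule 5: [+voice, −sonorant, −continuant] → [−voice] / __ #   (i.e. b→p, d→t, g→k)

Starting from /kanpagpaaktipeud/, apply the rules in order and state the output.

kanbakapaakatibeut

Rule 1 (intervocalic voicing): /p/ is a voiceless stop between vowels /i/ and /e/, so it voices to [b]. /kanpagpaaktipeud/ → kanpagpaaktibeud.
Rule 2 (regressive voicing assimilation): /g/ precedes the voiceless obstruent /p/, so it devoices to [k] by assimilation. /kanpagpaaktibeud/ → kanpakpaaktibeud.
Rule 3 (stop-cluster a-epenthesis): /k/ and /p/ form a stop–stop cluster, so [a] is inserted between them. /k/ and /t/ form a stop–stop cluster, so [a] is inserted between them. /kanpakpaaktibeud/ → kanpakapaakatibeud.
Rule 4 (post-nasal voicing): /p/ is a voiceless stop immediately after the nasal /n/, so it voices to [b]. /kanpakapaakatibeud/ → kanbakapaakatibeud.
Rule 5 (final devoicing): /d/ is a voiced stop in word-final position, so it devoices to [t]. /kanbakapaakatibeud/ → kanbakapaakatibeut.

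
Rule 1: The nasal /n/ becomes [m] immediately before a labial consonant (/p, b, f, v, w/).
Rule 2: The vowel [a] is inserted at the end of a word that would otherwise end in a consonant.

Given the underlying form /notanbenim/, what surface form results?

notambenima

Rule 1 (nasal place assimilation): /n/ precedes the labial consonant /b/, so it assimilates in place to [m]. /notanbenim/ → notambenim.
Rule 2 (final a-epenthesis): the form ends in the consonant /m/, so [a] is inserted word-finally. /notambenim/ → notambenima.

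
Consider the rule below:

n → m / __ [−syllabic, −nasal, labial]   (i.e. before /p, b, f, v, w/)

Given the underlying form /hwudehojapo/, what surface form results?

No segment of /hwudehojapo/ meets the structural description of the rule, so the form surfaces unchanged.

hwudehojapo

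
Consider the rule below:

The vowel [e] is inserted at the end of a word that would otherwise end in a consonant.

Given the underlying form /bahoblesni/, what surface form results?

bahoblesni

No segment of /bahoblesni/ meets the structural description of the rule, so the form surfaces unchanged.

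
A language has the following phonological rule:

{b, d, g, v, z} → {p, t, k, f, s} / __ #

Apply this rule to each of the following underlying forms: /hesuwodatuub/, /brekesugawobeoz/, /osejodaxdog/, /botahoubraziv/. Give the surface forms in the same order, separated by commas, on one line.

/hesuwodatuub/: /b/ is a voiced obstruent in word-final position, so it devoices to [p]. → [hesuwodatuup].
/brekesugawobeoz/: /z/ is a voiced obstruent in word-final position, so it devoices to [s]. → [brekesugawobeos].
/osejodaxdog/: /g/ is a voiced obstruent in word-final position, so it devoices to [k]. → [osejodaxdok].
/botahoubraziv/: /v/ is a voiced obstruent in word-final position, so it devoices to [f]. → [botahoubrazif].

hesuwodatuup, brekesugawobeos, osejodaxdok, botahoubrazif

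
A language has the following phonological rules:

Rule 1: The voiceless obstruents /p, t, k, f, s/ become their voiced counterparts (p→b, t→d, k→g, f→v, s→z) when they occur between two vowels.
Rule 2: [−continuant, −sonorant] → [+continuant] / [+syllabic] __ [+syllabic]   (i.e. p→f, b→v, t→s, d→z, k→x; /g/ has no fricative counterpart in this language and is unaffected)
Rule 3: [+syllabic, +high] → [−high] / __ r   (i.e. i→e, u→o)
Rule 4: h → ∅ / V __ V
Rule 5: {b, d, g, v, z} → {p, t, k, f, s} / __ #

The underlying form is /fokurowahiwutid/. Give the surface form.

Rule 1 (intervocalic voicing): /k/ is a voiceless obstruent between vowels /o/ and /u/, so it voices to [g]. /t/ is a voiceless obstruent between vowels /u/ and /i/, so it voices to [d]. /fokurowahiwutid/ → fogurowahiwudid.
Rule 2 (intervocalic spirantization): /d/ is a stop between vowels /u/ and /i/, so it spirantizes to the fricative [z]. /fogurowahiwudid/ → fogurowahiwuzid.
Rule 3 (pre-rhotic lowering): /u/ is a high vowel immediately before /r/, so it lowers to [o]. /fogurowahiwuzid/ → fogorowahiwuzid.
Rule 4 (intervocalic h-deletion): /h/ occurs between vowels /a/ and /i/, so it deletes. /fogorowahiwuzid/ → fogorowaiwuzid.
Rule 5 (final devoicing): /d/ is a voiced obstruent in word-final position, so it devoices to [t]. /fogorowaiwuzid/ → fogorowaiwuzit.

fogorowaiwuzit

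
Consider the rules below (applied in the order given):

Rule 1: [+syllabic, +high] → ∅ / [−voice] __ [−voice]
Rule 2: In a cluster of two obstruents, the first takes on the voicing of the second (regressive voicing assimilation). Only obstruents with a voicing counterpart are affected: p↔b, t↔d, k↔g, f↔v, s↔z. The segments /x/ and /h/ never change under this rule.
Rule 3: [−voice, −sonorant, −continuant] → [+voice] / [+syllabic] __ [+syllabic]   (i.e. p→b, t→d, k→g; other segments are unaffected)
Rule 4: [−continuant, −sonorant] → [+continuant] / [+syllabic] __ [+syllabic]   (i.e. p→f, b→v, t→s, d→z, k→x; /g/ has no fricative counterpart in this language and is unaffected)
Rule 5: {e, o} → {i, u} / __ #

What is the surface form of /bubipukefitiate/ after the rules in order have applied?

buvipkeftiazi

Rule 1 (high vowel syncope): /u/ is a high vowel flanked by voiceless consonants /p/ and /k/, so it deletes. /i/ is a high vowel flanked by voiceless consonants /f/ and /t/, so it deletes. /bubipukefitiate/ → bubipkeftiate.
Rule 2 (regressive voicing assimilation): no segment meets the environment; /bubipkeftiate/ is unchanged.
Rule 3 (intervocalic voicing): /t/ is a voiceless stop between vowels /a/ and /e/, so it voices to [d]. /bubipkeftiate/ → bubipkeftiade.
Rule 4 (intervocalic spirantization): /b/ is a stop between vowels /u/ and /i/, so it spirantizes to the fricative [v]. /d/ is a stop between vowels /a/ and /e/, so it spirantizes to the fricative [z]. /bubipkeftiade/ → buvipkeftiaze.
Rule 5 (final vowel raising): /e/ is a mid vowel in word-final position, so it raises to [i]. /buvipkeftiaze/ → buvipkeftiazi.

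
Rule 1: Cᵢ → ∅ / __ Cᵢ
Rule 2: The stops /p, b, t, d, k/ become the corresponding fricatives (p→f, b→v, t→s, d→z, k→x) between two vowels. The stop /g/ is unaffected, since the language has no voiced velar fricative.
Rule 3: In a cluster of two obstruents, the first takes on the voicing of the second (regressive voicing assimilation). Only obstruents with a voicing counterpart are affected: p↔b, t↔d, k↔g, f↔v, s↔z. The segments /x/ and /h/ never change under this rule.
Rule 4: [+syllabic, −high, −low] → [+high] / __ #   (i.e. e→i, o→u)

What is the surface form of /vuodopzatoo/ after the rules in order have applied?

Rule 1 (degemination): no segment meets the environment; /vuodopzatoo/ is unchanged.
Rule 2 (intervocalic spirantization): /d/ is a stop between vowels /o/ and /o/, so it spirantizes to the fricative [z]. /t/ is a stop between vowels /a/ and /o/, so it spirantizes to the fricative [s]. /vuodopzatoo/ → vuozopzasoo.
Rule 3 (regressive voicing assimilation): /p/ precedes the voiced obstruent /z/, so it voices to [b] by assimilation. /vuozopzasoo/ → vuozobzasoo.
Rule 4 (final vowel raising): /o/ is a mid vowel in word-final position, so it raises to [u]. /vuozobzasoo/ → vuozobzasou.

vuozobzasou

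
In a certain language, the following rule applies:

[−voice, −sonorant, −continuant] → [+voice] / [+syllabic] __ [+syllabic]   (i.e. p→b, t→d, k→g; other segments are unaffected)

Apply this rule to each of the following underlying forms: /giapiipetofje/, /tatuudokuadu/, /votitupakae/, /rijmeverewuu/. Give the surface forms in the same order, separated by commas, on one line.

giabiibedofje, taduudoguadu, vodidubagae, rijmeverewuu

/giapiipetofje/: /p/ is a voiceless stop between vowels /a/ and /i/, so it voices to [b]. /p/ is a voiceless stop between vowels /i/ and /e/, so it voices to [b]. /t/ is a voiceless stop between vowels /e/ and /o/, so it voices to [d]. → [giabiibedofje].
/tatuudokuadu/: /t/ is a voiceless stop between vowels /a/ and /u/, so it voices to [d]. /k/ is a voiceless stop between vowels /o/ and /u/, so it voices to [g]. → [taduudoguadu].
/votitupakae/: /t/ is a voiceless stop between vowels /o/ and /i/, so it voices to [d]. /t/ is a voiceless stop between vowels /i/ and /u/, so it voices to [d]. /p/ is a voiceless stop between vowels /u/ and /a/, so it voices to [b]. /k/ is a voiceless stop between vowels /a/ and /a/, so it voices to [g]. → [vodidubagae].
/rijmeverewuu/: the rule's environment is not met; surfaces unchanged as [rijmeverewuu].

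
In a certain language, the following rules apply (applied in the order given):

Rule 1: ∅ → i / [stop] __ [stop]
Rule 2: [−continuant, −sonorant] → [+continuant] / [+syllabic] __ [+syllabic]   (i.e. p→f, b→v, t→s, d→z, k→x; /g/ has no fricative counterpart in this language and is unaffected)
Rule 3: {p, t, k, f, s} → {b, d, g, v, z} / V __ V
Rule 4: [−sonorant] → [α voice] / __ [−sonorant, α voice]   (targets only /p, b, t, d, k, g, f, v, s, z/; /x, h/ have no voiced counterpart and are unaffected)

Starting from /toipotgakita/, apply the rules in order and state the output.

toivozigaxiza

Rule 1 (stop-cluster i-epenthesis): /t/ and /g/ form a stop–stop cluster, so [i] is inserted between them. /toipotgakita/ → toipotigakita.
Rule 2 (intervocalic spirantization): /p/ is a stop between vowels /i/ and /o/, so it spirantizes to the fricative [f]. /t/ is a stop between vowels /o/ and /i/, so it spirantizes to the fricative [s]. /k/ is a stop between vowels /a/ and /i/, so it spirantizes to the fricative [x]. /t/ is a stop between vowels /i/ and /a/, so it spirantizes to the fricative [s]. /toipotigakita/ → toifosigaxisa.
Rule 3 (intervocalic voicing): /f/ is a voiceless obstruent between vowels /i/ and /o/, so it voices to [v]. /s/ is a voiceless obstruent between vowels /o/ and /i/, so it voices to [z]. /s/ is a voiceless obstruent between vowels /i/ and /a/, so it voices to [z]. /toifosigaxisa/ → toivozigaxiza.
Rule 4 (regressive voicing assimilation): no segment meets the environment; /toivozigaxiza/ is unchanged.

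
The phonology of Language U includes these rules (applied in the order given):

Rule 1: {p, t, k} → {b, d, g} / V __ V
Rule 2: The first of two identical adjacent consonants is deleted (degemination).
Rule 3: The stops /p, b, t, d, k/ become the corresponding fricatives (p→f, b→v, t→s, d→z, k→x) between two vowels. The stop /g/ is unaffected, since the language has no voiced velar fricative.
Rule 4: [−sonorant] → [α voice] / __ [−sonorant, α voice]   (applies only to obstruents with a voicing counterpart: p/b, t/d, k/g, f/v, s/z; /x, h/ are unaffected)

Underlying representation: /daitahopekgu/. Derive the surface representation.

daizahoveggu

Rule 1 (intervocalic voicing): /t/ is a voiceless stop between vowels /i/ and /a/, so it voices to [d]. /p/ is a voiceless stop between vowels /o/ and /e/, so it voices to [b]. /daitahopekgu/ → daidahobekgu.
Rule 2 (degemination): no segment meets the environment; /daidahobekgu/ is unchanged.
Rule 3 (intervocalic spirantization): /d/ is a stop between vowels /i/ and /a/, so it spirantizes to the fricative [z]. /b/ is a stop between vowels /o/ and /e/, so it spirantizes to the fricative [v]. /daidahobekgu/ → daizahovekgu.
Rule 4 (regressive voicing assimilation): /k/ precedes the voiced obstruent /g/, so it voices to [g] by assimilation. /daizahovekgu/ → daizahoveggu.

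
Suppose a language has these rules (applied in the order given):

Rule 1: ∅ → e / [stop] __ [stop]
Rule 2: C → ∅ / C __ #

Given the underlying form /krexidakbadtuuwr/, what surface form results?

Rule 1 (stop-cluster e-epenthesis): /k/ and /b/ form a stop–stop cluster, so [e] is inserted between them. /d/ and /t/ form a stop–stop cluster, so [e] is inserted between them. /krexidakbadtuuwr/ → krexidakebadetuuwr.
Rule 2 (final cluster simplification): /r/ is the second consonant of a word-final cluster /wr/, so it deletes. /krexidakebadetuuwr/ → krexidakebadetuuw.

krexidakebadetuuw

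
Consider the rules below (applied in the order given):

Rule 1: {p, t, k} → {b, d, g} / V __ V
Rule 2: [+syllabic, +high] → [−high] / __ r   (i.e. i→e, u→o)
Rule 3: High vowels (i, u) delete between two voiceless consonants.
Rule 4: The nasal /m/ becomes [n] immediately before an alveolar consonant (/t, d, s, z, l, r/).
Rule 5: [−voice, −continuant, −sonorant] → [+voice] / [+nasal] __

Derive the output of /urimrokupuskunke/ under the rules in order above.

Rule 1 (intervocalic voicing): /k/ is a voiceless stop between vowels /o/ and /u/, so it voices to [g]. /p/ is a voiceless stop between vowels /u/ and /u/, so it voices to [b]. /urimrokupuskunke/ → urimrogubuskunke.
Rule 2 (pre-rhotic lowering): /u/ is a high vowel immediately before /r/, so it lowers to [o]. /urimrogubuskunke/ → orimrogubuskunke.
Rule 3 (high vowel syncope): no segment meets the environment; /orimrogubuskunke/ is unchanged.
Rule 4 (nasal place assimilation): /m/ precedes the alveolar consonant /r/, so it assimilates in place to [n]. /orimrogubuskunke/ → orinrogubuskunke.
Rule 5 (post-nasal voicing): /k/ is a voiceless stop immediately after the nasal /n/, so it voices to [g]. /orinrogubuskunke/ → orinrogubuskunge.

orinrogubuskunge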